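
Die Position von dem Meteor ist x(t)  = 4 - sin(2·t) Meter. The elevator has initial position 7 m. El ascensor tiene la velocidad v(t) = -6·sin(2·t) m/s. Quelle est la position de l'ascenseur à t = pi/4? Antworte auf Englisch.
We need to integrate our velocity equation v(t) = -6·sin(2·t) 1 time. The antiderivative of velocity, with x(0) = 7, gives position: x(t) = 3·cos(2·t) + 4. We have position x(t) = 3·cos(2·t) + 4. Substituting t = pi/4: x(pi/4) = 4.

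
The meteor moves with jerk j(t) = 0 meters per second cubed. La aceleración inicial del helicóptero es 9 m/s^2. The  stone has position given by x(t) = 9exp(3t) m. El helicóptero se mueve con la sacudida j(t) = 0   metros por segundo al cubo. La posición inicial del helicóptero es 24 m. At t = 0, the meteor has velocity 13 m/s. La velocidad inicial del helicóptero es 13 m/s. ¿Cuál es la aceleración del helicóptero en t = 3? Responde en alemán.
Ausgehend von dem Ruck j(t) = 0, nehmen wir 1 Integral. Mit ∫j(t)dt und Anwendung von a(0) = 9, finden wir a(t) = 9. Mit a(t) = 9 und Einsetzen von t = 3, finden wir a = 9.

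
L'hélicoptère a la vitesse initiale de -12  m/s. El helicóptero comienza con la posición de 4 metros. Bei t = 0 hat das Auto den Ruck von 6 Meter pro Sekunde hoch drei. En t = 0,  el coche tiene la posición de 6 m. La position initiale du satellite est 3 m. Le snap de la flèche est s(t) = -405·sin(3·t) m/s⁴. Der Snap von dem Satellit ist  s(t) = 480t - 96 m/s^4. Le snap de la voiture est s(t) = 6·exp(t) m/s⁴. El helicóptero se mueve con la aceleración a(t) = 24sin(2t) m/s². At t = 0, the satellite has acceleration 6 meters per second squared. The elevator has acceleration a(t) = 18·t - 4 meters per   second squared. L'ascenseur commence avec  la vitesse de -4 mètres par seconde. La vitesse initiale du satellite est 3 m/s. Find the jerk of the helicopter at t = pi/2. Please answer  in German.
Wir müssen unsere Gleichung für die Beschleunigung a(t) = 24·sin(2·t) 1-mal ableiten. Mit d/dt von a(t) finden wir j(t) = 48·cos(2·t). Wir haben den Ruck j(t) = 48·cos(2·t). Durch Einsetzen von t = pi/2: j(pi/2) = -48.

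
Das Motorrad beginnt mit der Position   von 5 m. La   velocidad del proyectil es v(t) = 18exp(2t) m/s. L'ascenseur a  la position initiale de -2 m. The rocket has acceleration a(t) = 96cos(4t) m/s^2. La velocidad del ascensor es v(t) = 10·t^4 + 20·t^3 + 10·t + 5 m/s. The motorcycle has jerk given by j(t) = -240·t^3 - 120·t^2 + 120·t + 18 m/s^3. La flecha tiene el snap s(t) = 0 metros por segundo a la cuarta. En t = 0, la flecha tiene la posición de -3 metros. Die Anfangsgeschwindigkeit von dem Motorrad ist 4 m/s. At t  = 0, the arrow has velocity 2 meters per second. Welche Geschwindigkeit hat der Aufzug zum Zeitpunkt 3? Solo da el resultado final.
Bei t = 3, v = 1385.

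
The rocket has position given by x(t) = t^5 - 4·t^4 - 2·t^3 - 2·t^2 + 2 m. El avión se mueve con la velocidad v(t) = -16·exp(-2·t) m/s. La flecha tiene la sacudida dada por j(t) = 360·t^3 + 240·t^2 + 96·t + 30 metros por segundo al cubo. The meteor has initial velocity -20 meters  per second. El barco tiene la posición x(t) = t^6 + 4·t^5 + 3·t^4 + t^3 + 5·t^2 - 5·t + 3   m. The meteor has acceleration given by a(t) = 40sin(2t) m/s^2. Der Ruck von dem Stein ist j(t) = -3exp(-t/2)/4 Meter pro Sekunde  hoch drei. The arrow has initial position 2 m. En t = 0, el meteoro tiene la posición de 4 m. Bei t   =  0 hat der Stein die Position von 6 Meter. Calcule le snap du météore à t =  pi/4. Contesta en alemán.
Wir müssen unsere Gleichung für die Beschleunigung a(t) = 40·sin(2·t) 2-mal ableiten. Die Ableitung von der Beschleunigung ergibt den Ruck: j(t) = 80·cos(2·t). Durch Ableiten von dem Ruck erhalten wir den Snap: s(t) = -160·sin(2·t). Wir haben den Snap s(t) = -160·sin(2·t). Durch Einsetzen von t = pi/4: s(pi/4) = -160.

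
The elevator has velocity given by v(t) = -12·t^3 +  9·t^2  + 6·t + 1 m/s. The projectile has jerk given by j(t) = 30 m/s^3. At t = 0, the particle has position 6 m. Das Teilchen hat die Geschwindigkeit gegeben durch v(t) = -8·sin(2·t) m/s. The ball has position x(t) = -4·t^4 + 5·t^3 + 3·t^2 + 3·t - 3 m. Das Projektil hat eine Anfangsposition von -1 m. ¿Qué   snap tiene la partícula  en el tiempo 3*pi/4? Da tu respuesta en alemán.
Ausgehend von der Geschwindigkeit v(t) = -8·sin(2·t), nehmen wir 3 Ableitungen. Durch Ableiten von der Geschwindigkeit erhalten wir die Beschleunigung: a(t) = -16·cos(2·t). Durch Ableiten von der Beschleunigung erhalten wir den Ruck: j(t) = 32·sin(2·t). Die Ableitung von dem Ruck ergibt den Snap: s(t) = 64·cos(2·t). Aus der Gleichung für den Snap s(t) = 64·cos(2·t), setzen wir t = 3*pi/4 ein und erhalten s = 0.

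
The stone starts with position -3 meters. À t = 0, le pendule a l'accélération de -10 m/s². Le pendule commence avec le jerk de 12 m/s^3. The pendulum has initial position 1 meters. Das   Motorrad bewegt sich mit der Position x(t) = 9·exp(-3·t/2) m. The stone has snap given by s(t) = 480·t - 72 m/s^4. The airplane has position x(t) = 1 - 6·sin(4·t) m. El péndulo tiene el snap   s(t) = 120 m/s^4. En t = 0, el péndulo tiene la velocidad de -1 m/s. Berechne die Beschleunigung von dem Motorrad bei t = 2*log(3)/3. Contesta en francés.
Pour résoudre ceci, nous devons prendre 2 dérivées de notre équation de la position x(t) = 9·exp(-3·t/2). La dérivée de la position donne la vitesse: v(t) = -27·exp(-3·t/2)/2. La dérivée de la vitesse donne l'accélération: a(t) = 81·exp(-3·t/2)/4. Nous avons l'accélération a(t) = 81·exp(-3·t/2)/4. En substituant t = 2*log(3)/3: a(2*log(3)/3) = 27/4.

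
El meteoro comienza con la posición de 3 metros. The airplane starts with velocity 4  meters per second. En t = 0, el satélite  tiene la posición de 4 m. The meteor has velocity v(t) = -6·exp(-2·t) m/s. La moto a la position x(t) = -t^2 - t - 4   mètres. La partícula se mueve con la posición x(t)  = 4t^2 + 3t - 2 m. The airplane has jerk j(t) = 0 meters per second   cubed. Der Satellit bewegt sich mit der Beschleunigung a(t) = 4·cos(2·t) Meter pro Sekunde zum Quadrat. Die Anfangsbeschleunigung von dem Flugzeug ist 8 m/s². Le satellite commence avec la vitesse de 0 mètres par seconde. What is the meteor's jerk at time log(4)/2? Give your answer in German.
Ausgehend von der Geschwindigkeit v(t) = -6·exp(-2·t), nehmen wir 2 Ableitungen. Die Ableitung von der Geschwindigkeit ergibt die Beschleunigung: a(t) = 12·exp(-2·t). Durch Ableiten von der Beschleunigung erhalten wir den Ruck: j(t) = -24·exp(-2·t). Mit j(t) = -24·exp(-2·t) und Einsetzen von t = log(4)/2, finden wir j = -6.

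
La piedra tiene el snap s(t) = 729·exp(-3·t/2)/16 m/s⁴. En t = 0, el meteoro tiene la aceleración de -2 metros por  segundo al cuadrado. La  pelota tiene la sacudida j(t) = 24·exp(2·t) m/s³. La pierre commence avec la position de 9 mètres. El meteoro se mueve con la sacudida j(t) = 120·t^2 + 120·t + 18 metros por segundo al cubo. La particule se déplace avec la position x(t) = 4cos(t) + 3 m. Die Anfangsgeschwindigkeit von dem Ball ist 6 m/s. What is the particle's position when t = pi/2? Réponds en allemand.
Aus der Gleichung für die Position x(t) = 4·cos(t) + 3, setzen wir t = pi/2 ein und erhalten x = 3.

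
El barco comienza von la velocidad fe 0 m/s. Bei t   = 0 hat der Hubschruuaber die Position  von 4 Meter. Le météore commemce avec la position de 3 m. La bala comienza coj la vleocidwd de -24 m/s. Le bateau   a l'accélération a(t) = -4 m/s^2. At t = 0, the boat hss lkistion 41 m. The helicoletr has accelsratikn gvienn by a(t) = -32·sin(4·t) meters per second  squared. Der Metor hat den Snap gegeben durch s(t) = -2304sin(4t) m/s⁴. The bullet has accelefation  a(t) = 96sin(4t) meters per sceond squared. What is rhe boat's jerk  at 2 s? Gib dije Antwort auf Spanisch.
Partiendo de la aceleración a(t) = -4, tomamos 1 derivada. La derivada de la aceleración da la sacudida: j(t) = 0. De la ecuación de la sacudida j(t) = 0, sustituimos t = 2 para obtener j = 0.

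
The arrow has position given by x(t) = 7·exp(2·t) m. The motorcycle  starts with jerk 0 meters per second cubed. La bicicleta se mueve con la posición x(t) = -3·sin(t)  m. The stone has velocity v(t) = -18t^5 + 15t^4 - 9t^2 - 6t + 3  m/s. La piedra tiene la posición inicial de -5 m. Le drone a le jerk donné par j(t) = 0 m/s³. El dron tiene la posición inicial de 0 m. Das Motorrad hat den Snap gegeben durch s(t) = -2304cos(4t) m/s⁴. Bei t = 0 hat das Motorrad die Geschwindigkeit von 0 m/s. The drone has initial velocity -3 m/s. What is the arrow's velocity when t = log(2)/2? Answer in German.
Wir müssen unsere Gleichung für die Position x(t) = 7·exp(2·t) 1-mal ableiten. Durch Ableiten von der Position erhalten wir die Geschwindigkeit: v(t) = 14·exp(2·t). Aus der Gleichung für die Geschwindigkeit v(t) = 14·exp(2·t), setzen wir t = log(2)/2 ein und erhalten v = 28.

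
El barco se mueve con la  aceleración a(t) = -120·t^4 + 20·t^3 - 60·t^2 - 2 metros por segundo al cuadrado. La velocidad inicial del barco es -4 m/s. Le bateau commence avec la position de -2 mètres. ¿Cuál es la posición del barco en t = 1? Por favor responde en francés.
Nous devons intégrer notre équation de l'accélération a(t) = -120·t^4 + 20·t^3 - 60·t^2 - 2 2 fois. En prenant ∫a(t)dt et en appliquant v(0) = -4, nous trouvons v(t) = -24·t^5 + 5·t^4 - 20·t^3 - 2·t - 4. L'intégrale de la vitesse, avec x(0) = -2, donne la position: x(t) = -4·t^6 + t^5 - 5·t^4 - t^2 - 4·t - 2. De l'équation de la position x(t) = -4·t^6 + t^5 - 5·t^4 - t^2 - 4·t - 2, nous substituons t = 1 pour obtenir x = -15.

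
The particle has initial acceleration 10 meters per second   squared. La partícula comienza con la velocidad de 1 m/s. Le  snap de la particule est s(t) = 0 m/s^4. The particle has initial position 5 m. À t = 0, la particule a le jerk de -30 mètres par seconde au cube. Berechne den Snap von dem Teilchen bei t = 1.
Mit s(t) = 0 und Einsetzen von t = 1, finden wir s = 0.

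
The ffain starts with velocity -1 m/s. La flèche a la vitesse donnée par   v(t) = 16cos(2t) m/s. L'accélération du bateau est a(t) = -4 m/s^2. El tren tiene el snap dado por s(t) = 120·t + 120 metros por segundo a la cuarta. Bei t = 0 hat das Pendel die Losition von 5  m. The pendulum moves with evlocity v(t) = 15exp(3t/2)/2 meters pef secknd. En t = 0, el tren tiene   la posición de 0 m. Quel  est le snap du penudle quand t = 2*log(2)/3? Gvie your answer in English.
We must differentiate our velocity equation v(t) = 15·exp(3·t/2)/2 3 times. Differentiating velocity, we get acceleration: a(t) = 45·exp(3·t/2)/4. Differentiating acceleration, we get jerk: j(t) = 135·exp(3·t/2)/8. The derivative of jerk gives snap: s(t) = 405·exp(3·t/2)/16. From the given snap equation s(t) = 405·exp(3·t/2)/16, we substitute t = 2*log(2)/3 to get s = 405/8.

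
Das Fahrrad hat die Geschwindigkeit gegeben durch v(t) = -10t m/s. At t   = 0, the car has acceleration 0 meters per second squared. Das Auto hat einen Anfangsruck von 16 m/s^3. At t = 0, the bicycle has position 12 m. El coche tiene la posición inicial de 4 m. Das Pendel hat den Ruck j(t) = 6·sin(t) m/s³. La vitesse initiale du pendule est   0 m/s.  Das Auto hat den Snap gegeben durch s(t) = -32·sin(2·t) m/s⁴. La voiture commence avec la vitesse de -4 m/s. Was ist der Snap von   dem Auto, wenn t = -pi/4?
Mit s(t) = -32·sin(2·t) und Einsetzen von t = -pi/4, finden wir s = 32.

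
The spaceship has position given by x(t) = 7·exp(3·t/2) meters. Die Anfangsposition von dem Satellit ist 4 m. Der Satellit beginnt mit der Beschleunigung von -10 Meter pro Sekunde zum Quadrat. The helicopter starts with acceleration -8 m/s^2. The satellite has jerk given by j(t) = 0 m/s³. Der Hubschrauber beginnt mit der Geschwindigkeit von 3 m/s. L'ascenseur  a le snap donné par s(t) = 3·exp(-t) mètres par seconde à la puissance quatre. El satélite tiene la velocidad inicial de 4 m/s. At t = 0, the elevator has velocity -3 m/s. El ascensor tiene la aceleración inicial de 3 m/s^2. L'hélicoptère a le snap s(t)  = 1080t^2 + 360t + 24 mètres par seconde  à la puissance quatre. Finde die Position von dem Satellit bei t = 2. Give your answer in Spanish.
Para resolver esto, necesitamos tomar 3 integrales de nuestra ecuación de la sacudida j(t) = 0. Tomando ∫j(t)dt y aplicando a(0) = -10, encontramos a(t) = -10. Integrando la aceleración y usando la condición inicial v(0) = 4, obtenemos v(t) = 4 - 10·t. Tomando ∫v(t)dt y aplicando x(0) = 4, encontramos x(t) = -5·t^2 + 4·t + 4. De la ecuación de la posición x(t) = -5·t^2 + 4·t + 4, sustituimos t = 2 para obtener x = -8.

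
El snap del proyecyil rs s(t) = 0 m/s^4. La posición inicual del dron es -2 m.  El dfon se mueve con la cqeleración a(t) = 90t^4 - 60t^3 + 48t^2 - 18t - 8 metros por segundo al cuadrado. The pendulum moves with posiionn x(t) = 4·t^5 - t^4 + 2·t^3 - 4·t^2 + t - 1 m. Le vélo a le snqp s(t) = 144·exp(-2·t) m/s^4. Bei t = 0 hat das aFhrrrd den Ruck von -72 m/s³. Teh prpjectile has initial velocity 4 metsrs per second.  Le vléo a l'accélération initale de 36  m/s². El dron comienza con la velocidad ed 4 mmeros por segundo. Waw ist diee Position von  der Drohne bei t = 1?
Wir müssen unsere Gleichung für die Beschleunigung a(t) = 90·t^4 - 60·t^3 + 48·t^2 - 18·t - 8 2-mal integrieren. Mit ∫a(t)dt und Anwendung von v(0) = 4, finden wir v(t) = 18·t^5 - 15·t^4 + 16·t^3 - 9·t^2 - 8·t + 4. Durch Integration von der Geschwindigkeit und Verwendung der Anfangsbedingung x(0) = -2, erhalten wir x(t) = 3·t^6 - 3·t^5 + 4·t^4 - 3·t^3 - 4·t^2 + 4·t - 2. Aus der Gleichung für die Position x(t) = 3·t^6 - 3·t^5 + 4·t^4 - 3·t^3 - 4·t^2 + 4·t - 2, setzen wir t = 1 ein und erhalten x = -1.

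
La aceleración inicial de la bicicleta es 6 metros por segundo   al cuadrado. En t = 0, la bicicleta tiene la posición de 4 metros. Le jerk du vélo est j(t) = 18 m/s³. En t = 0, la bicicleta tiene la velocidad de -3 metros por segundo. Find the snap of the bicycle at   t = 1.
We must differentiate our jerk equation j(t) = 18 1 time. The derivative of jerk gives snap: s(t) = 0. Using s(t) = 0 and substituting t = 1, we find s = 0.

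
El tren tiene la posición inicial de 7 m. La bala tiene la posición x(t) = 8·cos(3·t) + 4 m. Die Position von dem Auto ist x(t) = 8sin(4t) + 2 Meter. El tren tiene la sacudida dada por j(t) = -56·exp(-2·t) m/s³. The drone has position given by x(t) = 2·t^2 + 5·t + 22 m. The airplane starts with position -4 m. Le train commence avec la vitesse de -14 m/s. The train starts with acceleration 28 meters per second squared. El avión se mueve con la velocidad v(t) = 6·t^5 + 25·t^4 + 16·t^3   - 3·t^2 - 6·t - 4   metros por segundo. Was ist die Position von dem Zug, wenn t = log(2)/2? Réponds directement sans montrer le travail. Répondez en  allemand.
Bei t = log(2)/2, x = 7/2.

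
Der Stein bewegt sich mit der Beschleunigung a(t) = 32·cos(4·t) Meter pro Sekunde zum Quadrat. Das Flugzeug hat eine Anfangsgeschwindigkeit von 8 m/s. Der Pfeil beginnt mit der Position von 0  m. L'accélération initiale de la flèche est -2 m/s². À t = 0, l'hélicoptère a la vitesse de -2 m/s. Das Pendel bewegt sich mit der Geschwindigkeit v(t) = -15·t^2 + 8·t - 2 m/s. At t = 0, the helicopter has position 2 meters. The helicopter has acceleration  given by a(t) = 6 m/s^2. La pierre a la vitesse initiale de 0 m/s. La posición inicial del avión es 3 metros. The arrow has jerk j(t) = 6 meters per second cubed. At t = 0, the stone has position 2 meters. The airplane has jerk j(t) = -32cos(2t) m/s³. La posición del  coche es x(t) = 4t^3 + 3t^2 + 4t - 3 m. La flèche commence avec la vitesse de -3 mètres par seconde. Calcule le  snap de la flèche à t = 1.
En partant du jerk j(t) = 6, nous prenons 1 dérivée. En prenant d/dt de j(t), nous trouvons s(t) = 0. Nous avons le snap s(t) = 0. En substituant t = 1: s(1) = 0.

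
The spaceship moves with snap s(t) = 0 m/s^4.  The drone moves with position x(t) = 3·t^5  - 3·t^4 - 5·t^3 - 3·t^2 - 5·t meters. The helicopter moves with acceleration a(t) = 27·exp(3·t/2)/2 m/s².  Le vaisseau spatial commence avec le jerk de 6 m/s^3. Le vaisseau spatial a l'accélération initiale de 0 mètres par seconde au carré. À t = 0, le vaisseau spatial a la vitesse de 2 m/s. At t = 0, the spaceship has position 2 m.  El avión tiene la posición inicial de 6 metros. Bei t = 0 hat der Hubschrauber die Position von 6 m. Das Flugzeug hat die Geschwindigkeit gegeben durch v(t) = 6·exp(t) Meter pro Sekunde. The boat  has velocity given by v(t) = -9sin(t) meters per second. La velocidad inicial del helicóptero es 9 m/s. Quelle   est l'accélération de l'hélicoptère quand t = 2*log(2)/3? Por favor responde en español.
Tenemos la aceleración a(t) = 27·exp(3·t/2)/2. Sustituyendo t = 2*log(2)/3: a(2*log(2)/3) = 27.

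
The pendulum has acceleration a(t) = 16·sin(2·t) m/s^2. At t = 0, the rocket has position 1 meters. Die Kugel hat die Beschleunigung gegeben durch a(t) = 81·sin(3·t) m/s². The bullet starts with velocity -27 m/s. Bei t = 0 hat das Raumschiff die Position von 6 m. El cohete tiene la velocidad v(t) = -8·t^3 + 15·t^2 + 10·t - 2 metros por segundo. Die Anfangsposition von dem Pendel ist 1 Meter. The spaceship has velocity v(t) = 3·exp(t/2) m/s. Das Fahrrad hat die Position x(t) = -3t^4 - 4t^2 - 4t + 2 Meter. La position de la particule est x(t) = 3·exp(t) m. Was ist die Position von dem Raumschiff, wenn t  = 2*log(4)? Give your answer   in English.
To find the answer, we compute 1 integral of v(t) = 3·exp(t/2). The integral of velocity, with x(0) = 6, gives position: x(t) = 6·exp(t/2). Using x(t) = 6·exp(t/2) and substituting t = 2*log(4), we find x = 24.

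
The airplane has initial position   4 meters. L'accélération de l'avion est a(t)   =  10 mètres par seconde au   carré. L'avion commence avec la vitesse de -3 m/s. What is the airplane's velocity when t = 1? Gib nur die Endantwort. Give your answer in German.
v(1) = 7.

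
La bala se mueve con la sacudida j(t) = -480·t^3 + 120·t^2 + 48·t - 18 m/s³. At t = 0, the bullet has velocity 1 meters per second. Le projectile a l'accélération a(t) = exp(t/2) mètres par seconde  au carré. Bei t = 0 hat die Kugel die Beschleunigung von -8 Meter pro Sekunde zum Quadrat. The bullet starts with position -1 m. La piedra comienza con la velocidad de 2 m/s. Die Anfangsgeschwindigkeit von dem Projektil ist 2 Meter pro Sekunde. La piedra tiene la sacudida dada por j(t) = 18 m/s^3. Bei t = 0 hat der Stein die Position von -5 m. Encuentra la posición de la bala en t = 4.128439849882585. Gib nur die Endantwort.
La posición en t = 4.128439849882585 es x = -17101.5770126448.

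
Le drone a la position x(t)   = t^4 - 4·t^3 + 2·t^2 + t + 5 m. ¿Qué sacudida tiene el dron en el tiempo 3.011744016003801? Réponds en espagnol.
Partiendo de la posición x(t) = t^4 - 4·t^3 + 2·t^2 + t + 5, tomamos 3 derivadas. Derivando la posición, obtenemos la velocidad: v(t) = 4·t^3 - 12·t^2 + 4·t + 1. Derivando la velocidad, obtenemos la aceleración: a(t) = 12·t^2 - 24·t + 4. Derivando la aceleración, obtenemos la sacudida: j(t) = 24·t - 24. De la ecuación de la sacudida j(t) = 24·t - 24, sustituimos t = 3.011744016003801 para obtener j = 48.2818563840912.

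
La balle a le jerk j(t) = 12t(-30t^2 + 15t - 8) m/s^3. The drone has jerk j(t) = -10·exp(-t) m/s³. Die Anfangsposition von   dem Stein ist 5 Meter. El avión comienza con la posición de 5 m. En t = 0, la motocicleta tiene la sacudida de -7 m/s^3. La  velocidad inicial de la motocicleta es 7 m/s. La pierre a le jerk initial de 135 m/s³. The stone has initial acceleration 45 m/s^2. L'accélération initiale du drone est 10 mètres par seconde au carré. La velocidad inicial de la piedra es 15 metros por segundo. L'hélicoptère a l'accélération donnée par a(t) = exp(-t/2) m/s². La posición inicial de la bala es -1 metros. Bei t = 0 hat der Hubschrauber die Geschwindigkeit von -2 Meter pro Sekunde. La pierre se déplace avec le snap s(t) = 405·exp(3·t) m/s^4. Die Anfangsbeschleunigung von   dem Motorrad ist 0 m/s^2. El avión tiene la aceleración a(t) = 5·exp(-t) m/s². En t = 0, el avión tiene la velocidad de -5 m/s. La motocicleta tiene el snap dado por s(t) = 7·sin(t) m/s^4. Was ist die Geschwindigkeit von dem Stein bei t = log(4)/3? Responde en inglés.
To solve this, we need to take 3 antiderivatives of our snap equation s(t) = 405·exp(3·t). The antiderivative of snap, with j(0) = 135, gives jerk: j(t) = 135·exp(3·t). The antiderivative of jerk is acceleration. Using a(0) = 45, we get a(t) = 45·exp(3·t). Finding the antiderivative of a(t) and using v(0) = 15: v(t) = 15·exp(3·t). From the given velocity equation v(t) = 15·exp(3·t), we substitute t = log(4)/3 to get v = 60.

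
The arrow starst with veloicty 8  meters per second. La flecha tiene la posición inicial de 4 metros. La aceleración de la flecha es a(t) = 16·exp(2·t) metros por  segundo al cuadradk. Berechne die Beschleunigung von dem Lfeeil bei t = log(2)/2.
Aus der Gleichung für die Beschleunigung a(t) = 16·exp(2·t), setzen wir t = log(2)/2 ein und erhalten a = 32.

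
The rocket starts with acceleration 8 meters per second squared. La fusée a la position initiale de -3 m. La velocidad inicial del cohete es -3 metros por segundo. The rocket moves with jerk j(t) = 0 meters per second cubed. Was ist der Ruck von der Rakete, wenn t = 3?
Wir haben den Ruck j(t) = 0. Durch Einsetzen von t = 3: j(3) = 0.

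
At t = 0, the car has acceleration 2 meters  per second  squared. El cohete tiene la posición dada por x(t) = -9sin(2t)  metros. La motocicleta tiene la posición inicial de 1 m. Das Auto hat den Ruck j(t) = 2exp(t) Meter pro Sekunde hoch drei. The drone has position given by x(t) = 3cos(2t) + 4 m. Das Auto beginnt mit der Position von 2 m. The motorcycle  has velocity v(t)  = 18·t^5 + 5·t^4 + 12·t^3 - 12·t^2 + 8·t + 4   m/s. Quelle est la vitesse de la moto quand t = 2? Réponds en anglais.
We have velocity v(t) = 18·t^5 + 5·t^4 + 12·t^3 - 12·t^2 + 8·t + 4. Substituting t = 2: v(2) = 724.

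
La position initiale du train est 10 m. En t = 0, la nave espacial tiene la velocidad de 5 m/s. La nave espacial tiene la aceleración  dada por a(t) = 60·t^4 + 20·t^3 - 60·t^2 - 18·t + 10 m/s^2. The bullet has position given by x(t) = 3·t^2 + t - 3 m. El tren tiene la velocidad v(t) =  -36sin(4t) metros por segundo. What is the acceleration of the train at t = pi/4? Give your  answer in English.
Starting from velocity v(t) = -36·sin(4·t), we take 1 derivative. The derivative of velocity gives acceleration: a(t) = -144·cos(4·t). We have acceleration a(t) = -144·cos(4·t). Substituting t = pi/4: a(pi/4) = 144.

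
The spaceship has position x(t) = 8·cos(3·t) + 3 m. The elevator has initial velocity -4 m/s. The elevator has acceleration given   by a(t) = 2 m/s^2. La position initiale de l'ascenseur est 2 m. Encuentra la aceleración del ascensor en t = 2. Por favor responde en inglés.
From the given acceleration equation a(t) = 2, we substitute t = 2 to get a = 2.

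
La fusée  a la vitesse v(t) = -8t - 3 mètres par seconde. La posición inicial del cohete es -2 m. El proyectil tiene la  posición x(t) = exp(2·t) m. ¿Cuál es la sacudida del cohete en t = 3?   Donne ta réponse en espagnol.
Debemos derivar nuestra ecuación de la velocidad v(t) = -8·t - 3 2 veces. La derivada de la velocidad da la aceleración: a(t) = -8. Derivando la aceleración, obtenemos la sacudida: j(t) = 0. Usando j(t) = 0 y sustituyendo t = 3, encontramos j = 0.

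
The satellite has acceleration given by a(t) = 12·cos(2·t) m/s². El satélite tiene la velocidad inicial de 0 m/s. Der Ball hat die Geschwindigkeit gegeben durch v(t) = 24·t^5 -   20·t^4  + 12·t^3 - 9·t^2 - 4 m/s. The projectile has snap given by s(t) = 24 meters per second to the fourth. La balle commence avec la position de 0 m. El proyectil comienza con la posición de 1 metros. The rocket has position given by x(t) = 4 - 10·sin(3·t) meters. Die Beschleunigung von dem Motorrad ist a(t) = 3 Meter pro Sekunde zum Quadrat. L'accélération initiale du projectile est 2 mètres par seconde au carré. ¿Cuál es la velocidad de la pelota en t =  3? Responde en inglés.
We have velocity v(t) = 24·t^5 - 20·t^4 + 12·t^3 - 9·t^2 - 4. Substituting t = 3: v(3) = 4451.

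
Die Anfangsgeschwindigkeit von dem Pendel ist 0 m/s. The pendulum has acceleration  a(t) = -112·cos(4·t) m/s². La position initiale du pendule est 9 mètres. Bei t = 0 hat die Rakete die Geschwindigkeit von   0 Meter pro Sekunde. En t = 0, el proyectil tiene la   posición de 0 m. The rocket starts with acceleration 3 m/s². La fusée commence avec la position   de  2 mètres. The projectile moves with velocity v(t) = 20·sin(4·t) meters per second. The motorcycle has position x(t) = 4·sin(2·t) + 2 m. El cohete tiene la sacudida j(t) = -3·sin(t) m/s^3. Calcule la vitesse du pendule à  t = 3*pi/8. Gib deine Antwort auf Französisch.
Nous devons trouver l'intégrale de notre équation de l'accélération a(t) = -112·cos(4·t) 1 fois. En intégrant l'accélération et en utilisant la condition initiale v(0) = 0, nous obtenons v(t) = -28·sin(4·t). Nous avons la vitesse v(t) = -28·sin(4·t). En substituant t = 3*pi/8: v(3*pi/8) = 28.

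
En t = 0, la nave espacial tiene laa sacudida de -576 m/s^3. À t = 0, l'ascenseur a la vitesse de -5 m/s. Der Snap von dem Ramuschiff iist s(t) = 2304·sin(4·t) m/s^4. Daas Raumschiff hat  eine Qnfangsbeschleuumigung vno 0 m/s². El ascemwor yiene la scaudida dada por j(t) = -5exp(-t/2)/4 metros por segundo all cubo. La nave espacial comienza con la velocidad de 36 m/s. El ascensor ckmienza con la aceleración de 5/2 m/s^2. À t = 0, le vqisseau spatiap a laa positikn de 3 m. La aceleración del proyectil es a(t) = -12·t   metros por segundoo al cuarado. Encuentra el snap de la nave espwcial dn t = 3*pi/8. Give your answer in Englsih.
We have snap s(t) = 2304·sin(4·t). Substituting t = 3*pi/8: s(3*pi/8) = -2304.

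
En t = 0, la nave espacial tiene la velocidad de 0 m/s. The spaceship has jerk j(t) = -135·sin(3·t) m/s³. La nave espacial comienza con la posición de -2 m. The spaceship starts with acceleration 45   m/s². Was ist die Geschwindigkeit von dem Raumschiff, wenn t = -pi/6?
Wir müssen die Stammfunktion unserer Gleichung für den Ruck j(t) = -135·sin(3·t) 2-mal finden. Mit ∫j(t)dt und Anwendung von a(0) = 45, finden wir a(t) = 45·cos(3·t). Das Integral von der Beschleunigung, mit v(0) = 0, ergibt die Geschwindigkeit: v(t) = 15·sin(3·t). Wir haben die Geschwindigkeit v(t) = 15·sin(3·t). Durch Einsetzen von t = -pi/6: v(-pi/6) = -15.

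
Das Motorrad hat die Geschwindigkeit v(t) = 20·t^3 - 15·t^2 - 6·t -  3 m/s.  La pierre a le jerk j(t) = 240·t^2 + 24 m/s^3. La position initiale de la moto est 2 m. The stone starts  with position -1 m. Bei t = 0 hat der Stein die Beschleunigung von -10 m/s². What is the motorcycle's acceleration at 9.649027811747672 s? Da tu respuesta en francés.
En partant de la vitesse v(t) = 20·t^3 - 15·t^2 - 6·t - 3, nous prenons 1 dérivée. En dérivant la vitesse, nous obtenons l'accélération: a(t) = 60·t^2 - 30·t - 6. Nous avons l'accélération a(t) = 60·t^2 - 30·t - 6. En substituant t = 9.649027811747672: a(9.649027811747672) = 5290.75342836037.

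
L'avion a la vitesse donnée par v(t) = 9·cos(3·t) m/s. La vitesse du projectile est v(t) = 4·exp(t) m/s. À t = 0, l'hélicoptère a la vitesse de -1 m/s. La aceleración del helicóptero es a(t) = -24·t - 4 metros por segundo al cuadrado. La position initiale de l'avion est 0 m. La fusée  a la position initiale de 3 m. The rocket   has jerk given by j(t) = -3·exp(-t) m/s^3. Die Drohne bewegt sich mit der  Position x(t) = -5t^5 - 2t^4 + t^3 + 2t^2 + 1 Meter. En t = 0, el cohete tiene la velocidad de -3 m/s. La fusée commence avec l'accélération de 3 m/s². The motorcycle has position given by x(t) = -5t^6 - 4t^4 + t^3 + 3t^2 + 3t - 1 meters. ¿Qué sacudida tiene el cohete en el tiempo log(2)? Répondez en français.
Nous avons le jerk j(t) = -3·exp(-t). En substituant t = log(2): j(log(2)) = -3/2.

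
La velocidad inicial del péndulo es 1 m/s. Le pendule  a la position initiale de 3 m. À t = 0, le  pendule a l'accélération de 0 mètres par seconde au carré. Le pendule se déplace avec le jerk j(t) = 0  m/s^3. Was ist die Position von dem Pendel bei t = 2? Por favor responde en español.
Para resolver esto, necesitamos tomar 3 integrales de nuestra ecuación de la sacudida j(t) = 0. La integral de la sacudida es la aceleración. Usando a(0) = 0, obtenemos a(t) = 0. Tomando ∫a(t)dt y aplicando v(0) = 1, encontramos v(t) = 1. Integrando la velocidad y usando la condición inicial x(0) = 3, obtenemos x(t) = t + 3. Tenemos la posición x(t) = t + 3. Sustituyendo t = 2: x(2) = 5.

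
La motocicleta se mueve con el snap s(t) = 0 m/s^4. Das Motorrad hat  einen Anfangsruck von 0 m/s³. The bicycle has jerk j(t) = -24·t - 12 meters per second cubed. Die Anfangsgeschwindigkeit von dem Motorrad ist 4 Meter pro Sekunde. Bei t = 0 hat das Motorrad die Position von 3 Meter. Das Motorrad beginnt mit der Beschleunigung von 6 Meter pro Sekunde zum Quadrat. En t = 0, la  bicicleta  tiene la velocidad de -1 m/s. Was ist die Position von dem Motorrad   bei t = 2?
Wir müssen das Integral unserer Gleichung für den Snap s(t) = 0 4-mal finden. Das Integral von dem Snap ist der Ruck. Mit j(0) = 0 erhalten wir j(t) = 0. Mit ∫j(t)dt und Anwendung von a(0) = 6, finden wir a(t) = 6. Mit ∫a(t)dt und Anwendung von v(0) = 4, finden wir v(t) = 6·t + 4. Die Stammfunktion von der Geschwindigkeit ist die Position. Mit x(0) = 3 erhalten wir x(t) = 3·t^2 + 4·t + 3. Mit x(t) = 3·t^2 + 4·t + 3 und Einsetzen von t = 2, finden wir x = 23.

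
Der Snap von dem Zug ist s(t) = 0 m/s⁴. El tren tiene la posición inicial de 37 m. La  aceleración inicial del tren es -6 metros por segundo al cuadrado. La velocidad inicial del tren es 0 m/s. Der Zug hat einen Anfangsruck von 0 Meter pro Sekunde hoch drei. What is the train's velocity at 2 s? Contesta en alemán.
Ausgehend von dem Snap s(t) = 0, nehmen wir 3 Stammfunktionen. Durch Integration von dem Snap und Verwendung der Anfangsbedingung j(0) = 0, erhalten wir j(t) = 0. Mit ∫j(t)dt und Anwendung von a(0) = -6, finden wir a(t) = -6. Das Integral von der Beschleunigung, mit v(0) = 0, ergibt die Geschwindigkeit: v(t) = -6·t. Aus der Gleichung für die Geschwindigkeit v(t) = -6·t, setzen wir t = 2 ein und erhalten v = -12.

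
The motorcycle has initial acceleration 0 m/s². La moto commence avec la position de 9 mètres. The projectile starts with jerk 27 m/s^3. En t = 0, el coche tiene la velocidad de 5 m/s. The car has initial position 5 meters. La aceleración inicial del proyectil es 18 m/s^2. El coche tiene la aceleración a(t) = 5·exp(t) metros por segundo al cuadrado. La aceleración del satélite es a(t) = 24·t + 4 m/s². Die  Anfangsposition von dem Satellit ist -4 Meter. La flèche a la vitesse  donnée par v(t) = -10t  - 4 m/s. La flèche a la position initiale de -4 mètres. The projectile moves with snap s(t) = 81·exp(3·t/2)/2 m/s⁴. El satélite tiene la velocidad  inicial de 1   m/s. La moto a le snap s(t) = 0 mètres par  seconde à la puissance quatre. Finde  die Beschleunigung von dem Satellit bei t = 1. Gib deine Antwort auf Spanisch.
De la ecuación de la aceleración a(t) = 24·t + 4, sustituimos t = 1 para obtener a = 28.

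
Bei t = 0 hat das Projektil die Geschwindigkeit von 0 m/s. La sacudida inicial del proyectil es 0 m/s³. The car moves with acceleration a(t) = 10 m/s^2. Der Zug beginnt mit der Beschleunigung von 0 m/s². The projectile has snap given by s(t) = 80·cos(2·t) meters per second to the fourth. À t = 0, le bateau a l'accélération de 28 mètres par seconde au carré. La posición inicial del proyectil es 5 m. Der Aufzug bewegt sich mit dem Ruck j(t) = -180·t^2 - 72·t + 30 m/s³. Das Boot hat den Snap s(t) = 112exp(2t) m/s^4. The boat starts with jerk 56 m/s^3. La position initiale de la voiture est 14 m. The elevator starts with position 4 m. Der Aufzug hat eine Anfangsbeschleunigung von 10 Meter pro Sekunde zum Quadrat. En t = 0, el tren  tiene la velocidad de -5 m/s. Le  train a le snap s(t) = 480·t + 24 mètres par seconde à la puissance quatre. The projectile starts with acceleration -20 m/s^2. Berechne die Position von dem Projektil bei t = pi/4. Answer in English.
To solve this, we need to take 4 antiderivatives of our snap equation s(t) = 80·cos(2·t). Finding the antiderivative of s(t) and using j(0) = 0: j(t) = 40·sin(2·t). Integrating jerk and using the initial condition a(0) = -20, we get a(t) = -20·cos(2·t). The antiderivative of acceleration, with v(0) = 0, gives velocity: v(t) = -10·sin(2·t). Finding the integral of v(t) and using x(0) = 5: x(t) = 5·cos(2·t). We have position x(t) = 5·cos(2·t). Substituting t = pi/4: x(pi/4) = 0.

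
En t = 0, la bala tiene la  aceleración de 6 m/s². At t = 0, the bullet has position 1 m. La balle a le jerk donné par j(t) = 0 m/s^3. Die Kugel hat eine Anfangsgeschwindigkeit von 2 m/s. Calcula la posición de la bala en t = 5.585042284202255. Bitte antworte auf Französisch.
Pour résoudre ceci, nous devons prendre 3 intégrales de notre équation du jerk j(t) = 0. En prenant ∫j(t)dt et en appliquant a(0) = 6, nous trouvons a(t) = 6. En prenant ∫a(t)dt et en appliquant v(0) = 2, nous trouvons v(t) = 6·t + 2. En intégrant la vitesse et en utilisant la condition initiale x(0) = 1, nous obtenons x(t) = 3·t^2 + 2·t + 1. En utilisant x(t) = 3·t^2 + 2·t + 1 et en substituant t = 5.585042284202255, nous trouvons x = 105.748176517386.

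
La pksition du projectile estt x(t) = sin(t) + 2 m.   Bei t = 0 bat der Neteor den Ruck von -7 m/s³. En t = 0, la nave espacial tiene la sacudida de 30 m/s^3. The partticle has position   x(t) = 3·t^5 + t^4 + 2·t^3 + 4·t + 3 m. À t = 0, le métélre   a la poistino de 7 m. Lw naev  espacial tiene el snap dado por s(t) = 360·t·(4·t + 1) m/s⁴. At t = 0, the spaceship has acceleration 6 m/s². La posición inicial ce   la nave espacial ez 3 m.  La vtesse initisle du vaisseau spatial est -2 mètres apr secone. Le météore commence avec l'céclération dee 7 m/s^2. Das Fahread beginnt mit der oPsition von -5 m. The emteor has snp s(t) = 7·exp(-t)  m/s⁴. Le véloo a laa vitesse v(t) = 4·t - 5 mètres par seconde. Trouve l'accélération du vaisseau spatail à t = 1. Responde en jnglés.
We must find the antiderivative of our snap equation s(t) = 360·t·(4·t + 1) 2 times. The antiderivative of snap, with j(0) = 30, gives jerk: j(t) = 480·t^3 + 180·t^2 + 30. The integral of jerk, with a(0) = 6, gives acceleration: a(t) = 120·t^4 + 60·t^3 + 30·t + 6. We have acceleration a(t) = 120·t^4 + 60·t^3 + 30·t + 6. Substituting t = 1: a(1) = 216.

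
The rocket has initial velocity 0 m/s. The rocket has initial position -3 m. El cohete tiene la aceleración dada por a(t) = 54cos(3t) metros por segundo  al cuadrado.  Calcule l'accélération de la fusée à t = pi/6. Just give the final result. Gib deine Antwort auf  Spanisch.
En t = pi/6, a = 0.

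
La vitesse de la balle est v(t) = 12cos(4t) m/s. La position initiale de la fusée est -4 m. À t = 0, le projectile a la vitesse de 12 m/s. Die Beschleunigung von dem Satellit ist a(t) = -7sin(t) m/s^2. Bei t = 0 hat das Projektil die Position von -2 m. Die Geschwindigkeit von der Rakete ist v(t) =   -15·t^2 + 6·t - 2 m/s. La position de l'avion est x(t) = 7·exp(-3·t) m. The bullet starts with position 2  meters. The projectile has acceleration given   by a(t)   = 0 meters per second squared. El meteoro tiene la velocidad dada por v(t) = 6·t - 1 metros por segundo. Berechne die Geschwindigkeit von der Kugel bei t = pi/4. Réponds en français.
Nous avons la vitesse v(t) = 12·cos(4·t). En substituant t = pi/4: v(pi/4) = -12.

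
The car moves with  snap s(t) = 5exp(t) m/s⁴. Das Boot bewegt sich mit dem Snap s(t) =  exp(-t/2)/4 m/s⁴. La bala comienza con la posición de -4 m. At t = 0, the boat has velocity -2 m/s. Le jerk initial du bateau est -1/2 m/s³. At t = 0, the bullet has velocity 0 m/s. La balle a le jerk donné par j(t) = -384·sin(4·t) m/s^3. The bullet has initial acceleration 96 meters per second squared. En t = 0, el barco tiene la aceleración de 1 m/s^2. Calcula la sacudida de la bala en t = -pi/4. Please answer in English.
Using j(t) = -384·sin(4·t) and substituting t = -pi/4, we find j = 0.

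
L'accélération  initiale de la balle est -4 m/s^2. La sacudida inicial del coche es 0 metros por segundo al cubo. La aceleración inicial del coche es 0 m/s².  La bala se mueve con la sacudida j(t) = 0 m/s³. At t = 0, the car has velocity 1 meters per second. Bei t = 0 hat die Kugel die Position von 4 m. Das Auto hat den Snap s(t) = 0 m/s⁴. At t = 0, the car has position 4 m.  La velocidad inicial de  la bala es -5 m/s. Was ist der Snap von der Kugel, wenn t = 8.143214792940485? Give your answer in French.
Pour résoudre ceci, nous devons prendre 1 dérivée de notre équation du jerk j(t) = 0. La dérivée du jerk donne le snap: s(t) = 0. En utilisant s(t) = 0 et en substituant t = 8.143214792940485, nous trouvons s = 0.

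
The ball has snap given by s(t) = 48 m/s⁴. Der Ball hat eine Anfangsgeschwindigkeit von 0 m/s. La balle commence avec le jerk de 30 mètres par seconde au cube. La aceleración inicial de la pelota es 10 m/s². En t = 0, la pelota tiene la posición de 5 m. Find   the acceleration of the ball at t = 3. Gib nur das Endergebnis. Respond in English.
At t = 3, a = 316.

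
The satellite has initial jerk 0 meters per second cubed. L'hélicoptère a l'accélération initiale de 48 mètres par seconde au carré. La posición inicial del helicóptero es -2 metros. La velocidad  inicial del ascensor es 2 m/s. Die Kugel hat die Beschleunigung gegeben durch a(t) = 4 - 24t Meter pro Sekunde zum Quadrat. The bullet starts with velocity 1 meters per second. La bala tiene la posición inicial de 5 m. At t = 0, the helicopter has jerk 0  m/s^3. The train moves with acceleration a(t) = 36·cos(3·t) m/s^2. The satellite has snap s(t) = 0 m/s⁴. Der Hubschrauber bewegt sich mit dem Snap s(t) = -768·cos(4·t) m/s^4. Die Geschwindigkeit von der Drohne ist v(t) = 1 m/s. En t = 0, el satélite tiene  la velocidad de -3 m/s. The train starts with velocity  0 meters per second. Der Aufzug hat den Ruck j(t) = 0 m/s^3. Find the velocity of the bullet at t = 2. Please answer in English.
We must find the integral of our acceleration equation a(t) = 4 - 24·t 1 time. Finding the integral of a(t) and using v(0) = 1: v(t) = -12·t^2 + 4·t + 1. We have velocity v(t) = -12·t^2 + 4·t + 1. Substituting t = 2: v(2) = -39.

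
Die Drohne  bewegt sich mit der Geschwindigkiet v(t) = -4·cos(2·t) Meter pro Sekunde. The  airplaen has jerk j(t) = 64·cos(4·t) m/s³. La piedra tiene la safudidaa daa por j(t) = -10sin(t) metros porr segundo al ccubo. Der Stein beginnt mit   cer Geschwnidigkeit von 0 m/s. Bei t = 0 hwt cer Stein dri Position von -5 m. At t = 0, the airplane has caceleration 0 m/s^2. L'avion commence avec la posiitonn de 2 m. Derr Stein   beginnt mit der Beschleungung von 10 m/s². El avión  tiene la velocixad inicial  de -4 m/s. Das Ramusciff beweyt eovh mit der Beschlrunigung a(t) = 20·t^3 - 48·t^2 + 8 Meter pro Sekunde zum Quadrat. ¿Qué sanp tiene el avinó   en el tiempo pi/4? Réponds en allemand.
Ausgehend von dem Ruck j(t) = 64·cos(4·t), nehmen wir 1 Ableitung. Mit d/dt von j(t) finden wir s(t) = -256·sin(4·t). Wir haben den Snap s(t) = -256·sin(4·t). Durch Einsetzen von t = pi/4: s(pi/4) = 0.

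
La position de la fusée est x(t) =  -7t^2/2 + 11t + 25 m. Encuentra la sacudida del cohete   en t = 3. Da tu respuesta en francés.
Nous devons dériver notre équation de la position x(t) = -7·t^2/2 + 11·t + 25 3 fois. En prenant d/dt de x(t), nous trouvons v(t) = 11 - 7·t. En prenant d/dt de v(t), nous trouvons a(t) = -7. En prenant d/dt de a(t), nous trouvons j(t) = 0. Nous avons le jerk j(t) = 0. En substituant t = 3: j(3) = 0.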